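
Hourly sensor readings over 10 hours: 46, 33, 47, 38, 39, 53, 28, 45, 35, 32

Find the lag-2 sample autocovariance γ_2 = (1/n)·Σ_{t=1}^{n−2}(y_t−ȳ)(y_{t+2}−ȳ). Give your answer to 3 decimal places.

Mean ȳ = (46 + 33 + 47 + 38 + 39 + 53 + 28 + 45 + 35 + 32)/10 = 39.6000
Σ_{t=1}^{8}(y_t−ȳ)(y_{t+2}−ȳ) = 123.6800
γ_2 = 123.6800 / 10 = 12.368

12.368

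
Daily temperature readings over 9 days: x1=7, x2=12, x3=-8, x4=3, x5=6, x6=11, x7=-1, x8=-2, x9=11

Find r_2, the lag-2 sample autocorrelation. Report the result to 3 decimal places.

Mean x̄ = (7 + 12 − 8 + 3 + 6 + 11 − 1 − 2 + 11)/9 = 4.3333
Numerator Σ_{t=1}^{7}(x_t−x̄)(x_{t+2}−x̄) = -159.2222
Denominator Σ(x_t−x̄)² = 380.0000
r_2 = -159.2222 / 380.0000 = -0.419

-0.419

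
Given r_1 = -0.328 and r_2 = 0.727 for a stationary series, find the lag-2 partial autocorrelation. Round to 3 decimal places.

0.694

φ_{22} = (r_2 − r_1²) / (1 − r_1²)
r_1² = (-0.328)² = 0.107584
Numerator = 0.727 − 0.1076 = 0.6194; denominator = 1 − 0.1076 = 0.8924
φ_{22} = 0.6194 / 0.8924 = 0.694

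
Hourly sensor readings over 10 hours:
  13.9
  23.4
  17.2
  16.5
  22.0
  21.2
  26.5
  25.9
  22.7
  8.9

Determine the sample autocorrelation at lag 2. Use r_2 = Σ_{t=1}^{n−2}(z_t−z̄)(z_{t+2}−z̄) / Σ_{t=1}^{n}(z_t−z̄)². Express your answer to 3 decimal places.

-0.110

Mean z̄ = (13.9 + 23.4 + 17.2 + 16.5 + 22.0 + 21.2 + 26.5 + 25.9 + 22.7 + 8.9)/10 = 19.8200
Numerator Σ_{t=1}^{8}(z_t−z̄)(z_{t+2}−z̄) = -30.8708
Denominator Σ(z_t−z̄)² = 281.5360
r_2 = -30.8708 / 281.5360 = -0.110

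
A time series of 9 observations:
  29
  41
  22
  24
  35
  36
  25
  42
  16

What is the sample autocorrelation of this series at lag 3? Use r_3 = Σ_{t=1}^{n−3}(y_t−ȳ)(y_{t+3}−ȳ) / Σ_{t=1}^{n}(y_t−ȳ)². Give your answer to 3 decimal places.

Mean ȳ = (29 + 41 + 22 + 24 + 35 + 36 + 25 + 42 + 16)/9 = 30.0000
Numerator Σ_{t=1}^{6}(y_t−ȳ)(y_{t+3}−ȳ) = 19.0000
Denominator Σ(y_t−ȳ)² = 648.0000
r_3 = 19.0000 / 648.0000 = 0.029

0.029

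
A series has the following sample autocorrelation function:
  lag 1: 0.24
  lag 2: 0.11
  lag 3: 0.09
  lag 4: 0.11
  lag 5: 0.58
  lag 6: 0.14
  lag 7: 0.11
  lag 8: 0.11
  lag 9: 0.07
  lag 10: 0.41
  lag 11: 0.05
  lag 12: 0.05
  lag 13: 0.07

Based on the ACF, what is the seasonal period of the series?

The largest autocorrelation is r_5 = 0.58, with a weaker echo at lag 10 (0.41); the remaining lags stay at or below 0.24. The elevated value at lag 1 (0.24), dropping to 0.11 at lag 2, reflects decaying short-term dependence rather than seasonality.
The dominant spike at lag 5 indicates a seasonal period of 5.

5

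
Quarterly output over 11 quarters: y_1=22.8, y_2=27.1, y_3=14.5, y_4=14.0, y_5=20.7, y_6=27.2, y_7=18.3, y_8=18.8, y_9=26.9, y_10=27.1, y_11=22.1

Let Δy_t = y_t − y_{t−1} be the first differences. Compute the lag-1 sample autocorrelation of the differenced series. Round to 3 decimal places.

-0.150

First differences Δy: 4.3, -12.6, -0.5, 6.7, 6.5, -8.9, 0.5, 8.1, 0.2, -5.0
Mean of differences = -0.0700
Numerator Σ(Δy_t−Δȳ)(Δy_{t+1}−Δȳ) = -65.3149
Denominator Σ(Δy_t−Δȳ)² = 434.7010
r_1(Δy) = -65.3149 / 434.7010 = -0.150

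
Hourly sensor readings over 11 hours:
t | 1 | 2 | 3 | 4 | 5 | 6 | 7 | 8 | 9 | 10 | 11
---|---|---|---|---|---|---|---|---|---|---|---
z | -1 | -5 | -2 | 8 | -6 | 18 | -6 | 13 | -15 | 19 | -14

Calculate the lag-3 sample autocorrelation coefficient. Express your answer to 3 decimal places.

-0.509

Mean z̄ = (-1 − 5 − 2 + 8 − 6 + 18 − 6 + 13 − 15 + 19 − 14)/11 = 0.8182
Numerator Σ_{t=1}^{8}(z_t−z̄)(z_{t+3}−z̄) = -730.0992
Denominator Σ(z_t−z̄)² = 1433.6364
r_3 = -730.0992 / 1433.6364 = -0.509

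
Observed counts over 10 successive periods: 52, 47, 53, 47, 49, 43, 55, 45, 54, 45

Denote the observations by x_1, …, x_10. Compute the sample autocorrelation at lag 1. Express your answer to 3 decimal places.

Mean x̄ = (52 + 47 + 53 + 47 + 49 + 43 + 55 + 45 + 54 + 45)/10 = 49.0000
Numerator Σ_{t=1}^{9}(x_t−x̄)(x_{t+1}−x̄) = -122.0000
Denominator Σ(x_t−x̄)² = 162.0000
r_1 = -122.0000 / 162.0000 = -0.753

-0.753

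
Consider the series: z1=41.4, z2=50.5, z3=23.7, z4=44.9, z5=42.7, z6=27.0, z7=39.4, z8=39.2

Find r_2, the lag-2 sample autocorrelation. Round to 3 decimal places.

-0.186

Mean z̄ = (41.4 + 50.5 + 23.7 + 44.9 + 42.7 + 27.0 + 39.4 + 39.2)/8 = 38.6000
Deviations from mean: 2.8000, 11.9000, -14.9000, 6.3000, 4.1000, -11.6000, 0.8000, 0.6000
Σ(z_t−z̄)(z_{t+2}−z̄) = (-41.7200) + (74.9700) + (-61.0900) + (-73.0800) + (3.2800) + (-6.9600) = -104.6000
Denominator Σ(z_t−z̄)² = 563.5200
r_2 = -104.6000 / 563.5200 = -0.186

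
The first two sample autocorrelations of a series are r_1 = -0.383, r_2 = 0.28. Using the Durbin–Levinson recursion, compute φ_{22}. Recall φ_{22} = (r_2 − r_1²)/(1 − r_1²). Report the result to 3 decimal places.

0.156

φ_{22} = (r_2 − r_1²) / (1 − r_1²)
r_1² = (-0.383)² = 0.146689
Numerator = 0.28 − 0.1467 = 0.1333; denominator = 1 − 0.1467 = 0.8533
φ_{22} = 0.1333 / 0.8533 = 0.156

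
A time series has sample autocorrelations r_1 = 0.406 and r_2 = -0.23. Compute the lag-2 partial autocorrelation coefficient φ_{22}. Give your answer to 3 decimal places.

-0.473

φ_{22} = (r_2 − r_1²) / (1 − r_1²)
r_1² = (0.406)² = 0.164836
Numerator = -0.23 − 0.1648 = -0.3948; denominator = 1 − 0.1648 = 0.8352
φ_{22} = -0.3948 / 0.8352 = -0.473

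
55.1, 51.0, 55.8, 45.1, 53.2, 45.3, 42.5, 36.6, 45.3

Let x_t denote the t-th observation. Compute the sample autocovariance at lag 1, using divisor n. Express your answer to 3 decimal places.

Mean x̄ = (55.1 + 51.0 + 55.8 + 45.1 + 53.2 + 45.3 + 42.5 + 36.6 + 45.3)/9 = 47.7667
Σ_{t=1}^{8}(x_t−x̄)(x_{t+1}−x̄) = 99.7189
γ_1 = 99.7189 / 9 = 11.080

11.080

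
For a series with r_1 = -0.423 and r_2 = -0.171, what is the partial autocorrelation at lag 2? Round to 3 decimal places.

φ_{22} = (r_2 − r_1²) / (1 − r_1²)
r_1² = (-0.423)² = 0.178929
Numerator = -0.171 − 0.1789 = -0.3499; denominator = 1 − 0.1789 = 0.8211
φ_{22} = -0.3499 / 0.8211 = -0.426

-0.426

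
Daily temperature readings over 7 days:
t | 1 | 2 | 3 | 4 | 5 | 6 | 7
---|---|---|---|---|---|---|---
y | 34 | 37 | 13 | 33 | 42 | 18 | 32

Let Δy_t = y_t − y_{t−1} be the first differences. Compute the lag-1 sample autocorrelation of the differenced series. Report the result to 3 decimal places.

-0.506

First differences Δy: 3, -24, 20, 9, -24, 14
Mean of differences = -0.3333
Numerator Σ(Δy_t−Δȳ)(Δy_{t+1}−Δȳ) = -930.4444
Denominator Σ(Δy_t−Δȳ)² = 1837.3333
r_1(Δy) = -930.4444 / 1837.3333 = -0.506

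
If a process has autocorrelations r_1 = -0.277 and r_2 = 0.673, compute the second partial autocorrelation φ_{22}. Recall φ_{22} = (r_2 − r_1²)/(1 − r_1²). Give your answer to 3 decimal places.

φ_{22} = (r_2 − r_1²) / (1 − r_1²)
r_1² = (-0.277)² = 0.076729
Numerator = 0.673 − 0.0767 = 0.5963; denominator = 1 − 0.0767 = 0.9233
φ_{22} = 0.5963 / 0.9233 = 0.646

0.646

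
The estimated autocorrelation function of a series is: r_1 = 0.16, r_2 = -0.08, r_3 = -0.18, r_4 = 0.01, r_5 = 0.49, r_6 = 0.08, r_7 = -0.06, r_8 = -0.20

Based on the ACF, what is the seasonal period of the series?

The largest autocorrelation is r_5 = 0.49; the remaining lags stay at or below 0.16.
The dominant spike at lag 5 indicates a seasonal period of 5.

5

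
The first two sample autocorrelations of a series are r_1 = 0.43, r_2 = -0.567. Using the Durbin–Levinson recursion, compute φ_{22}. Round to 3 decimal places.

-0.922

φ_{22} = (r_2 − r_1²) / (1 − r_1²)
r_1² = (0.43)² = 0.1849
Numerator = -0.567 − 0.1849 = -0.7519; denominator = 1 − 0.1849 = 0.8151
φ_{22} = -0.7519 / 0.8151 = -0.922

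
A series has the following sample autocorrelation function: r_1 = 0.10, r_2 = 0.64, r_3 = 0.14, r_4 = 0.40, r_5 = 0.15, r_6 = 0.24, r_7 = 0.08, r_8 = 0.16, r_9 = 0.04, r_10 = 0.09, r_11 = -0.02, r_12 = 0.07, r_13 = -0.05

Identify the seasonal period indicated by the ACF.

2

The largest autocorrelation is r_2 = 0.64, with weaker echoes at lags 4 (0.40), 6 (0.24) and 8 (0.16); the remaining lags stay at or below 0.15.
The dominant spike at lag 2 indicates a seasonal period of 2.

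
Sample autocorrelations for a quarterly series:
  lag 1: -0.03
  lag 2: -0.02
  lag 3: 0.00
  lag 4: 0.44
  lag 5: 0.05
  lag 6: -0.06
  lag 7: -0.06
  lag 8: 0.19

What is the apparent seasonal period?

4

The largest autocorrelation is r_4 = 0.44, with a weaker echo at lag 8 (0.19); the remaining lags stay at or below 0.05.
The dominant spike at lag 4 indicates a seasonal period of 4.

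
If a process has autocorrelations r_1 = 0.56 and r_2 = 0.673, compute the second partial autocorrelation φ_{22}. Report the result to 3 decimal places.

0.524

φ_{22} = (r_2 − r_1²) / (1 − r_1²)
r_1² = (0.56)² = 0.3136
Numerator = 0.673 − 0.3136 = 0.3594; denominator = 1 − 0.3136 = 0.6864
φ_{22} = 0.3594 / 0.6864 = 0.524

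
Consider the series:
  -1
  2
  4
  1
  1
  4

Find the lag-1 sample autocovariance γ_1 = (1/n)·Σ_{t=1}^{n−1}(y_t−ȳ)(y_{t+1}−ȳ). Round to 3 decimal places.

-0.505

Mean ȳ = (-1 + 2 + 4 + 1 + 1 + 4)/6 = 1.8333
Deviations: -2.8333, 0.1667, 2.1667, -0.8333, -0.8333, 2.1667
Σ_{t=1}^{5}(y_t−ȳ)(y_{t+1}−ȳ) = -3.0278
γ_1 = -3.0278 / 6 = -0.505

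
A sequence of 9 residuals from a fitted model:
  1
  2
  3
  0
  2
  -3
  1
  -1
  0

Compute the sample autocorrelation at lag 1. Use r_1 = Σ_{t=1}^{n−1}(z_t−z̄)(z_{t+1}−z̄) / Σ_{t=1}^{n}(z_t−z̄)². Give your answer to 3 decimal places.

-0.173

Mean z̄ = (1 + 2 + 3 + 0 + 2 − 3 + 1 − 1 + 0)/9 = 0.5556
Numerator Σ_{t=1}^{8}(z_t−z̄)(z_{t+1}−z̄) = -4.5309
Denominator Σ(z_t−z̄)² = 26.2222
r_1 = -4.5309 / 26.2222 = -0.173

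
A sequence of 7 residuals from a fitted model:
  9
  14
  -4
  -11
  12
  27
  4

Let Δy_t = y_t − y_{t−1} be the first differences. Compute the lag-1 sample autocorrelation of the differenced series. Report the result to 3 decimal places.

-0.068

First differences Δy: 5, -18, -7, 23, 15, -23
Mean of differences = -0.8333
Numerator Σ(Δy_t−Δȳ)(Δy_{t+1}−Δȳ) = -114.8611
Denominator Σ(Δy_t−Δȳ)² = 1676.8333
r_1(Δy) = -114.8611 / 1676.8333 = -0.068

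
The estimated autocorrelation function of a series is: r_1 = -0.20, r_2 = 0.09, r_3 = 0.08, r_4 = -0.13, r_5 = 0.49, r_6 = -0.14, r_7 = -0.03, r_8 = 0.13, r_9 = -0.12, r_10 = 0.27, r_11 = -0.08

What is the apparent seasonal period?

The largest autocorrelation is r_5 = 0.49, with a weaker echo at lag 10 (0.27); the remaining lags stay at or below 0.13.
The dominant spike at lag 5 indicates a seasonal period of 5.

5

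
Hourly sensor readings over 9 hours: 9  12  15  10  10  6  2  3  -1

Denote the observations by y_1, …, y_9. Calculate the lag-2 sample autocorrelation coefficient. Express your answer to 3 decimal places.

0.362

Mean ȳ = (9 + 12 + 15 + 10 + 10 + 6 + 2 + 3 − 1)/9 = 7.3333
Σ(y_t−ȳ)(y_{t+2}−ȳ) = (12.7778) + (12.4444) + (20.4444) + (-3.5556) + (-14.2222) + (5.7778) + (44.4444) = 78.1111
Denominator Σ(y_t−ȳ)² = 216.0000
r_2 = 78.1111 / 216.0000 = 0.362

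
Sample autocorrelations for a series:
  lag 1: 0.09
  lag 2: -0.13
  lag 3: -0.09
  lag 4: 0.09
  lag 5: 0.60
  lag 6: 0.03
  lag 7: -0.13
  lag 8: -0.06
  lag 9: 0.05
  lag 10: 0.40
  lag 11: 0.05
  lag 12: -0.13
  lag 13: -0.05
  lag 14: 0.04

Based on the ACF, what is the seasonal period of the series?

5

The largest autocorrelation is r_5 = 0.60, with a weaker echo at lag 10 (0.40); the remaining lags stay at or below 0.09.
The dominant spike at lag 5 indicates a seasonal period of 5.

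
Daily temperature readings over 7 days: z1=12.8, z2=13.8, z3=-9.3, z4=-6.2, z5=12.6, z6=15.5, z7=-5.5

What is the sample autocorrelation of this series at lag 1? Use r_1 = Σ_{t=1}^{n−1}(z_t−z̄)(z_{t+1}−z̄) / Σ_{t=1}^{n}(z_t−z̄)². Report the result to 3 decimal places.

-0.017

Mean z̄ = (12.8 + 13.8 − 9.3 − 6.2 + 12.6 + 15.5 − 5.5)/7 = 4.8143
Deviations from mean: 7.9857, 8.9857, -14.1143, -11.0143, 7.7857, 10.6857, -10.3143
Σ(z_t−z̄)(z_{t+1}−z̄) = (71.7573) + (-126.8269) + (155.4588) + (-85.7541) + (83.1959) + (-110.2155) = -12.3845
Denominator Σ(z_t−z̄)² = 746.2286
r_1 = -12.3845 / 746.2286 = -0.017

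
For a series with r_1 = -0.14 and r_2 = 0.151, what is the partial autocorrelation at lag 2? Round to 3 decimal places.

0.134

φ_{22} = (r_2 − r_1²) / (1 − r_1²)
r_1² = (-0.14)² = 0.0196
Numerator = 0.151 − 0.0196 = 0.1314; denominator = 1 − 0.0196 = 0.9804
φ_{22} = 0.1314 / 0.9804 = 0.134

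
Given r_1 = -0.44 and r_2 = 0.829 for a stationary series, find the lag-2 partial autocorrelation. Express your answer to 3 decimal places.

0.788

φ_{22} = (r_2 − r_1²) / (1 − r_1²)
r_1² = (-0.44)² = 0.1936
Numerator = 0.829 − 0.1936 = 0.6354; denominator = 1 − 0.1936 = 0.8064
φ_{22} = 0.6354 / 0.8064 = 0.788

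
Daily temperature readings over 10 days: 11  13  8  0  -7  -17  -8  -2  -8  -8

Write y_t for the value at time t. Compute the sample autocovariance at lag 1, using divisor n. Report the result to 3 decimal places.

55.696

Mean ȳ = (11 + 13 + 8 + 0 − 7 − 17 − 8 − 2 − 8 − 8)/10 = -1.8000
Σ_{t=1}^{9}(y_t−ȳ)(y_{t+1}−ȳ) = 556.9600
γ_1 = 556.9600 / 10 = 55.696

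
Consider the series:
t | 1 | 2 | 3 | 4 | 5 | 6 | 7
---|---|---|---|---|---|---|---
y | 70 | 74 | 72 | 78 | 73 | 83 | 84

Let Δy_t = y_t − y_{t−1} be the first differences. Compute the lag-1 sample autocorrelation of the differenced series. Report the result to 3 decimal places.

-0.780

First differences Δy: 4, -2, 6, -5, 10, 1
Mean of differences = 2.3333
Numerator Σ(Δy_t−Δȳ)(Δy_{t+1}−Δȳ) = -116.4444
Denominator Σ(Δy_t−Δȳ)² = 149.3333
r_1(Δy) = -116.4444 / 149.3333 = -0.780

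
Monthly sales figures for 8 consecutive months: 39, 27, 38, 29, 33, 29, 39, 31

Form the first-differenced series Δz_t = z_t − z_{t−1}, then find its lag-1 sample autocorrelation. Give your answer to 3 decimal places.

-0.733

First differences Δz: -12, 11, -9, 4, -4, 10, -8
Mean of differences = -1.1429
Numerator Σ(Δz_t−Δz̄)(Δz_{t+1}−Δz̄) = -390.5918
Denominator Σ(Δz_t−Δz̄)² = 532.8571
r_1(Δz) = -390.5918 / 532.8571 = -0.733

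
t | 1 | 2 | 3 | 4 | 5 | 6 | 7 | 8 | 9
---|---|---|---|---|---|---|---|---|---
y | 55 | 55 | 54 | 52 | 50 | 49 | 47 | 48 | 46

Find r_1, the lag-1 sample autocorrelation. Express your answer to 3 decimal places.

0.690

Mean ȳ = (55 + 55 + 54 + 52 + 50 + 49 + 47 + 48 + 46)/9 = 50.6667
Numerator Σ_{t=1}^{8}(y_t−ȳ)(y_{t+1}−ȳ) = 66.2222
Denominator Σ(y_t−ȳ)² = 96.0000
r_1 = 66.2222 / 96.0000 = 0.690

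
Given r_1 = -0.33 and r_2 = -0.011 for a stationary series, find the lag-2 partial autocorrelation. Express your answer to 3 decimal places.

-0.135

φ_{22} = (r_2 − r_1²) / (1 − r_1²)
r_1² = (-0.33)² = 0.1089
Numerator = -0.011 − 0.1089 = -0.1199; denominator = 1 − 0.1089 = 0.8911
φ_{22} = -0.1199 / 0.8911 = -0.135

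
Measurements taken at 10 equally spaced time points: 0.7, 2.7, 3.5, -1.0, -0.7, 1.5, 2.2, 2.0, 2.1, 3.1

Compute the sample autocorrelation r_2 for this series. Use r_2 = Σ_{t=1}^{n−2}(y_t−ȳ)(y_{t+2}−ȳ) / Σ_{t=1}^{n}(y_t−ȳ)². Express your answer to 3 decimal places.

-0.443

Mean ȳ = (0.7 + 2.7 + 3.5 − 1.0 − 0.7 + 1.5 + 2.2 + 2.0 + 2.1 + 3.1)/10 = 1.6100
Numerator Σ_{t=1}^{8}(y_t−ȳ)(y_{t+2}−ȳ) = -9.1792
Denominator Σ(y_t−ȳ)² = 20.7090
r_2 = -9.1792 / 20.7090 = -0.443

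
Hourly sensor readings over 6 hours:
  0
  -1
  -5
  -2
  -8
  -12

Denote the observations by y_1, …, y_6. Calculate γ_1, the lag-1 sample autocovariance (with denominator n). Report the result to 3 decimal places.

5.093

Mean ȳ = (0 − 1 − 5 − 2 − 8 − 12)/6 = -4.6667
Deviations: 4.6667, 3.6667, -0.3333, 2.6667, -3.3333, -7.3333
Σ_{t=1}^{5}(y_t−ȳ)(y_{t+1}−ȳ) = 30.5556
γ_1 = 30.5556 / 6 = 5.093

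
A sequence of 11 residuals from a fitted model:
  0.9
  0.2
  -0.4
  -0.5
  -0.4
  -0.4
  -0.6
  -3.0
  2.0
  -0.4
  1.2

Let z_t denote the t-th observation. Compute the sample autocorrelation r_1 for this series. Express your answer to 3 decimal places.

-0.308

Mean z̄ = (0.9 + 0.2 − 0.4 − 0.5 − 0.4 − 0.4 − 0.6 − 3.0 + 2.0 − 0.4 + 1.2)/11 = -0.1273
Numerator Σ_{t=1}^{10}(z_t−z̄)(z_{t+1}−z̄) = -5.0417
Denominator Σ(z_t−z̄)² = 16.3618
r_1 = -5.0417 / 16.3618 = -0.308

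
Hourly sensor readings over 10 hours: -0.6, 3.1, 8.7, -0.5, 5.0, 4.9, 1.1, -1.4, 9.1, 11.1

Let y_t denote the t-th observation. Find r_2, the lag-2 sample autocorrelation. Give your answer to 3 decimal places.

-0.430

Mean ȳ = (-0.6 + 3.1 + 8.7 − 0.5 + 5.0 + 4.9 + 1.1 − 1.4 + 9.1 + 11.1)/10 = 4.0500
Numerator Σ_{t=1}^{8}(y_t−ȳ)(y_{t+2}−ȳ) = -77.5050
Denominator Σ(y_t−ȳ)² = 180.0850
r_2 = -77.5050 / 180.0850 = -0.430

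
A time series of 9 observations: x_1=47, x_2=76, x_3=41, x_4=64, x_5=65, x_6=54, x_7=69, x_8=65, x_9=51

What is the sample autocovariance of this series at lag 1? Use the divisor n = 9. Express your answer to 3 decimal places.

-71.150

Mean x̄ = (47 + 76 + 41 + 64 + 65 + 54 + 69 + 65 + 51)/9 = 59.1111
Σ_{t=1}^{8}(x_t−x̄)(x_{t+1}−x̄) = -640.3457
γ_1 = -640.3457 / 9 = -71.150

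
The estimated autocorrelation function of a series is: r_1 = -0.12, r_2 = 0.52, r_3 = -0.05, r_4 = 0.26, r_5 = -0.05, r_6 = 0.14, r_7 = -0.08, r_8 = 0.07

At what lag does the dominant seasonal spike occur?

The largest autocorrelation is r_2 = 0.52, with a weaker echo at lag 4 (0.26); the remaining lags stay at or below 0.14.
The dominant spike at lag 2 indicates a seasonal period of 2.

2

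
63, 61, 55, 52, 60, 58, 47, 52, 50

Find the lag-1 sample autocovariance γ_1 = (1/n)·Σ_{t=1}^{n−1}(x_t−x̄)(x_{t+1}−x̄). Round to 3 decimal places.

6.988

Mean x̄ = (63 + 61 + 55 + 52 + 60 + 58 + 47 + 52 + 50)/9 = 55.3333
Σ_{t=1}^{8}(x_t−x̄)(x_{t+1}−x̄) = 62.8889
γ_1 = 62.8889 / 9 = 6.988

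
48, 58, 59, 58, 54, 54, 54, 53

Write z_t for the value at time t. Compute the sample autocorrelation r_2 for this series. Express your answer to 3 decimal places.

Mean z̄ = (48 + 58 + 59 + 58 + 54 + 54 + 54 + 53)/8 = 54.7500
Deviations from mean: -6.7500, 3.2500, 4.2500, 3.2500, -0.7500, -0.7500, -0.7500, -1.7500
Σ(z_t−z̄)(z_{t+2}−z̄) = (-28.6875) + (10.5625) + (-3.1875) + (-2.4375) + (0.5625) + (1.3125) = -21.8750
Denominator Σ(z_t−z̄)² = 89.5000
r_2 = -21.8750 / 89.5000 = -0.244

-0.244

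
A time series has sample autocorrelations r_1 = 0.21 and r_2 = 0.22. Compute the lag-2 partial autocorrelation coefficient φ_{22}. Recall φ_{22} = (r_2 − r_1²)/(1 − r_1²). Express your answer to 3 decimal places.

φ_{22} = (r_2 − r_1²) / (1 − r_1²)
r_1² = (0.21)² = 0.0441
Numerator = 0.22 − 0.0441 = 0.1759; denominator = 1 − 0.0441 = 0.9559
φ_{22} = 0.1759 / 0.9559 = 0.184

0.184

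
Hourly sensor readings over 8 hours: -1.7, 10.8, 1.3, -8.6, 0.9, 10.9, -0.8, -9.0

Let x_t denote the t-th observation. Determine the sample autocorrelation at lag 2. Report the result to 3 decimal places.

Mean x̄ = (-1.7 + 10.8 + 1.3 − 8.6 + 0.9 + 10.9 − 0.8 − 9.0)/8 = 0.4750
Deviations from mean: -2.1750, 10.3250, 0.8250, -9.0750, 0.4250, 10.4250, -1.2750, -9.4750
Numerator Σ_{t=1}^{6}(x_t−x̄)(x_{t+2}−x̄) = -289.0688
Denominator Σ(x_t−x̄)² = 394.6350
r_2 = -289.0688 / 394.6350 = -0.732

-0.732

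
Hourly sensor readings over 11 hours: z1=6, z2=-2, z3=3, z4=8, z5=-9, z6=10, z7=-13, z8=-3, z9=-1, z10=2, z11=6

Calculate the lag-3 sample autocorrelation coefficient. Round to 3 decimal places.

-0.062

Mean z̄ = (6 − 2 + 3 + 8 − 9 + 10 − 13 − 3 − 1 + 2 + 6)/11 = 0.6364
Numerator Σ_{t=1}^{8}(z_t−z̄)(z_{t+3}−z̄) = -31.7603
Denominator Σ(z_t−z̄)² = 508.5455
r_3 = -31.7603 / 508.5455 = -0.062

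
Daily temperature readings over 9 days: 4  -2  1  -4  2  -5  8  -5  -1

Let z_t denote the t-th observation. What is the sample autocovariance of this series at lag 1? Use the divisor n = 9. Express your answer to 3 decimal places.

Mean z̄ = (4 − 2 + 1 − 4 + 2 − 5 + 8 − 5 − 1)/9 = -0.2222
Σ_{t=1}^{8}(z_t−z̄)(z_{t+1}−z̄) = -108.1605
γ_1 = -108.1605 / 9 = -12.018

-12.018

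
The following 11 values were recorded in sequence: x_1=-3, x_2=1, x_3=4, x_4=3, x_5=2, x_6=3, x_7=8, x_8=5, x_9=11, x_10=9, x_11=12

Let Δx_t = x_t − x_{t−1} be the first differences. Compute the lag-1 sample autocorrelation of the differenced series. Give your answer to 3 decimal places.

-0.579

First differences Δx: 4, 3, -1, -1, 1, 5, -3, 6, -2, 3
Mean of differences = 1.5000
Numerator Σ(Δx_t−Δx̄)(Δx_{t+1}−Δx̄) = -51.2500
Denominator Σ(Δx_t−Δx̄)² = 88.5000
r_1(Δx) = -51.2500 / 88.5000 = -0.579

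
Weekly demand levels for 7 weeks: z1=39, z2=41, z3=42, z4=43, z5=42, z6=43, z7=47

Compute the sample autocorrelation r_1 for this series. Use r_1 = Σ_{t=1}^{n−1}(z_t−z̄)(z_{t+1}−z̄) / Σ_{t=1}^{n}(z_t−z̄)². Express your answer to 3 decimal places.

0.207

Mean z̄ = (39 + 41 + 42 + 43 + 42 + 43 + 47)/7 = 42.4286
Deviations from mean: -3.4286, -1.4286, -0.4286, 0.5714, -0.4286, 0.5714, 4.5714
Σ(z_t−z̄)(z_{t+1}−z̄) = (4.8980) + (0.6122) + (-0.2449) + (-0.2449) + (-0.2449) + (2.6122) = 7.3878
Denominator Σ(z_t−z̄)² = 35.7143
r_1 = 7.3878 / 35.7143 = 0.207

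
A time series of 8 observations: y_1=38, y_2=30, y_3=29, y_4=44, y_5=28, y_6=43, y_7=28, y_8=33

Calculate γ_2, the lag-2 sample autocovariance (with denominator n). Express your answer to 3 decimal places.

10.746

Mean ȳ = (38 + 30 + 29 + 44 + 28 + 43 + 28 + 33)/8 = 34.1250
Deviations: 3.8750, -4.1250, -5.1250, 9.8750, -6.1250, 8.8750, -6.1250, -1.1250
Σ_{t=1}^{6}(y_t−ȳ)(y_{t+2}−ȳ) = 85.9688
γ_2 = 85.9688 / 8 = 10.746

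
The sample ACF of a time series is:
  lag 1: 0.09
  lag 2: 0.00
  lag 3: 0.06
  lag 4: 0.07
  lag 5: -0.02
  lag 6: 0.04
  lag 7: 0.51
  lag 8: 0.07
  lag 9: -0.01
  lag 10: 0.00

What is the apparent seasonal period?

The largest autocorrelation is r_7 = 0.51; the remaining lags stay at or below 0.09.
The dominant spike at lag 7 indicates a seasonal period of 7.

7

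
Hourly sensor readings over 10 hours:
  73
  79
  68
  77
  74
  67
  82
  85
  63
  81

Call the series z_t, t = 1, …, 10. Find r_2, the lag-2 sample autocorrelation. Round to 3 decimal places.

-0.209

Mean z̄ = (73 + 79 + 68 + 77 + 74 + 67 + 82 + 85 + 63 + 81)/10 = 74.9000
Numerator Σ_{t=1}^{8}(z_t−z̄)(z_{t+2}−z̄) = -97.7200
Denominator Σ(z_t−z̄)² = 466.9000
r_2 = -97.7200 / 466.9000 = -0.209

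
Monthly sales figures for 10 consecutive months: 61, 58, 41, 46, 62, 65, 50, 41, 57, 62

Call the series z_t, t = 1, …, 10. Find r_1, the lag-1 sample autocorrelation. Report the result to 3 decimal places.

0.136

Mean z̄ = (61 + 58 + 41 + 46 + 62 + 65 + 50 + 41 + 57 + 62)/10 = 54.3000
Numerator Σ_{t=1}^{9}(z_t−z̄)(z_{t+1}−z̄) = 100.5100
Denominator Σ(z_t−z̄)² = 740.1000
r_1 = 100.5100 / 740.1000 = 0.136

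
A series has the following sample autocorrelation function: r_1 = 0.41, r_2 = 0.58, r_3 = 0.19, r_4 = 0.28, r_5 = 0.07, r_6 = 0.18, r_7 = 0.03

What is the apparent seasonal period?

The largest autocorrelation is r_2 = 0.58; the remaining lags stay at or below 0.41.
The dominant spike at lag 2 indicates a seasonal period of 2.

2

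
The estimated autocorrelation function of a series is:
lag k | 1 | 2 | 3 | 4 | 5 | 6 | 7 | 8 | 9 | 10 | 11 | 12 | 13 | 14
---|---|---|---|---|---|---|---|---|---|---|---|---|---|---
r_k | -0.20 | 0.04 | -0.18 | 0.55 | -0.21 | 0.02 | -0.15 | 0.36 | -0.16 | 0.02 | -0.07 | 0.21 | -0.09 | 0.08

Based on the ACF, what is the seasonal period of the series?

The largest autocorrelation is r_4 = 0.55, with weaker echoes at lags 8 (0.36) and 12 (0.21); the remaining lags stay at or below 0.08.
The dominant spike at lag 4 indicates a seasonal period of 4.

4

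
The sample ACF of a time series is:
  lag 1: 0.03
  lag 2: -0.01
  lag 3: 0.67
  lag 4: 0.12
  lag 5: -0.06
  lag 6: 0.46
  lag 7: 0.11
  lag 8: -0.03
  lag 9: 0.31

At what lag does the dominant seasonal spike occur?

3

The largest autocorrelation is r_3 = 0.67, with weaker echoes at lags 6 (0.46) and 9 (0.31); the remaining lags stay at or below 0.12.
The dominant spike at lag 3 indicates a seasonal period of 3.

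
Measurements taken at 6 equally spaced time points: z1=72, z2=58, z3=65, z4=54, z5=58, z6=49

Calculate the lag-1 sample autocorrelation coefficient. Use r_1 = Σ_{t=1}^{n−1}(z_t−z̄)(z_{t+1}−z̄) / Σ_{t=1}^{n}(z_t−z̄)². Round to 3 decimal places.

Mean z̄ = (72 + 58 + 65 + 54 + 58 + 49)/6 = 59.3333
Σ(z_t−z̄)(z_{t+1}−z̄) = (-16.8889) + (-7.5556) + (-30.2222) + (7.1111) + (13.7778) = -33.7778
Denominator Σ(z_t−z̄)² = 331.3333
r_1 = -33.7778 / 331.3333 = -0.102

-0.102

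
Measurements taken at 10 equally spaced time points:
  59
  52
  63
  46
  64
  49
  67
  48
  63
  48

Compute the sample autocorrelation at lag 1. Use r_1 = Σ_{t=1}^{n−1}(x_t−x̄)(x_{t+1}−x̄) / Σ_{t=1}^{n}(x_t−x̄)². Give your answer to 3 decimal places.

Mean x̄ = (59 + 52 + 63 + 46 + 64 + 49 + 67 + 48 + 63 + 48)/10 = 55.9000
Numerator Σ_{t=1}^{9}(x_t−x̄)(x_{t+1}−x̄) = -522.6100
Denominator Σ(x_t−x̄)² = 584.9000
r_1 = -522.6100 / 584.9000 = -0.894

-0.894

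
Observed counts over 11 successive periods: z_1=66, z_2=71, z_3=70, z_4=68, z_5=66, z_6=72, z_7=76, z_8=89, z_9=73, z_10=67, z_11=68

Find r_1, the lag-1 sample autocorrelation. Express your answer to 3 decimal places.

Mean z̄ = (66 + 71 + 70 + 68 + 66 + 72 + 76 + 89 + 73 + 67 + 68)/11 = 71.4545
Numerator Σ_{t=1}^{10}(z_t−z̄)(z_{t+1}−z̄) = 141.8843
Denominator Σ(z_t−z̄)² = 436.7273
r_1 = 141.8843 / 436.7273 = 0.325

0.325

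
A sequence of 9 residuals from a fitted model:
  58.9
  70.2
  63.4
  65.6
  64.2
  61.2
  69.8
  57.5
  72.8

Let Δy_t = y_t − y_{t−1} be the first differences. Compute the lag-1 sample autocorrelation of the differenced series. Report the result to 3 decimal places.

-0.626

First differences Δy: 11.3, -6.8, 2.2, -1.4, -3.0, 8.6, -12.3, 15.3
Mean of differences = 1.7375
Numerator Σ(Δy_t−Δȳ)(Δy_{t+1}−Δȳ) = -391.4027
Denominator Σ(Δy_t−Δȳ)² = 624.9188
r_1(Δy) = -391.4027 / 624.9188 = -0.626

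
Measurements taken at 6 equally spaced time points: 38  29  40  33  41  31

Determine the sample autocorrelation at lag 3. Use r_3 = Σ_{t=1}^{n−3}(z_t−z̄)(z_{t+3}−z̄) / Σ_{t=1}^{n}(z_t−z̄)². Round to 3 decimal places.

-0.497

Mean z̄ = (38 + 29 + 40 + 33 + 41 + 31)/6 = 35.3333
Deviations from mean: 2.6667, -6.3333, 4.6667, -2.3333, 5.6667, -4.3333
Σ(z_t−z̄)(z_{t+3}−z̄) = (-6.2222) + (-35.8889) + (-20.2222) = -62.3333
Denominator Σ(z_t−z̄)² = 125.3333
r_3 = -62.3333 / 125.3333 = -0.497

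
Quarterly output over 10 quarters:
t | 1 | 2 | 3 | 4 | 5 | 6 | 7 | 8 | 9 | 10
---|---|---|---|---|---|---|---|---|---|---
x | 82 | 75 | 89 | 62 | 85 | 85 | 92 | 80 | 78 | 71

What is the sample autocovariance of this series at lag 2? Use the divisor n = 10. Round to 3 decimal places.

10.028

Mean x̄ = (82 + 75 + 89 + 62 + 85 + 85 + 92 + 80 + 78 + 71)/10 = 79.9000
Σ_{t=1}^{8}(x_t−x̄)(x_{t+2}−x̄) = 100.2800
γ_2 = 100.2800 / 10 = 10.028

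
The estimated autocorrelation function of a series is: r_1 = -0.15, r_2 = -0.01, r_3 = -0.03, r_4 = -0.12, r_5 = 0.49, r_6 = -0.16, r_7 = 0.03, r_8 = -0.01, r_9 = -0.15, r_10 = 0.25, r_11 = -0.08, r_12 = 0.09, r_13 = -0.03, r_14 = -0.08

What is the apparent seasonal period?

The largest autocorrelation is r_5 = 0.49, with a weaker echo at lag 10 (0.25); the remaining lags stay at or below 0.09.
The dominant spike at lag 5 indicates a seasonal period of 5.

5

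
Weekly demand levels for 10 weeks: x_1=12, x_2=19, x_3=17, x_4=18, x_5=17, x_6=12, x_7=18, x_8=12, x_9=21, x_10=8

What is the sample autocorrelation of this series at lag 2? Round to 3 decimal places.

Mean x̄ = (12 + 19 + 17 + 18 + 17 + 12 + 18 + 12 + 21 + 8)/10 = 15.4000
Numerator Σ_{t=1}^{8}(x_t−x̄)(x_{t+2}−x̄) = 53.0800
Denominator Σ(x_t−x̄)² = 152.4000
r_2 = 53.0800 / 152.4000 = 0.348

0.348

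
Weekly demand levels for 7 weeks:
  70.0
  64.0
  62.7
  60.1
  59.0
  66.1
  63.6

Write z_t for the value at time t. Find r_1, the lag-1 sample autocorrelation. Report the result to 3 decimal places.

0.125

Mean z̄ = (70.0 + 64.0 + 62.7 + 60.1 + 59.0 + 66.1 + 63.6)/7 = 63.6429
Deviations from mean: 6.3571, 0.3571, -0.9429, -3.5429, -4.6429, 2.4571, -0.0429
Σ(z_t−z̄)(z_{t+1}−z̄) = (2.2704) + (-0.3367) + (3.3404) + (16.4490) + (-11.4082) + (-0.1053) = 10.2096
Denominator Σ(z_t−z̄)² = 81.5771
r_1 = 10.2096 / 81.5771 = 0.125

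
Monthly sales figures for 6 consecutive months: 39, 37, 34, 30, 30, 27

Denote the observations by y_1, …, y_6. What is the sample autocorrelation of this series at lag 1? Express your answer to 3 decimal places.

0.485

Mean ȳ = (39 + 37 + 34 + 30 + 30 + 27)/6 = 32.8333
Σ(y_t−ȳ)(y_{t+1}−ȳ) = (25.6944) + (4.8611) + (-3.3056) + (8.0278) + (16.5278) = 51.8056
Denominator Σ(y_t−ȳ)² = 106.8333
r_1 = 51.8056 / 106.8333 = 0.485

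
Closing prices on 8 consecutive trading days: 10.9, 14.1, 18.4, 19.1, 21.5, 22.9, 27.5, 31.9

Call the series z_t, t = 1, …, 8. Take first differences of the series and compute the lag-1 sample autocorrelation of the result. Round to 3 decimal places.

-0.049

First differences Δz: 3.2, 4.3, 0.7, 2.4, 1.4, 4.6, 4.4
Mean of differences = 3.0000
Numerator Σ(Δz_t−Δz̄)(Δz_{t+1}−Δz̄) = -0.7100
Denominator Σ(Δz_t−Δz̄)² = 14.4600
r_1(Δz) = -0.7100 / 14.4600 = -0.049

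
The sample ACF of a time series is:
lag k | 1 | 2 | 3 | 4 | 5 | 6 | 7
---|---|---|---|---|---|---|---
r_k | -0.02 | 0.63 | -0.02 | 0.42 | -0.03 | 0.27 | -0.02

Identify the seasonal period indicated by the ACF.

2

The largest autocorrelation is r_2 = 0.63, with weaker echoes at lags 4 (0.42) and 6 (0.27); the remaining lags stay at or below -0.02.
The dominant spike at lag 2 indicates a seasonal period of 2.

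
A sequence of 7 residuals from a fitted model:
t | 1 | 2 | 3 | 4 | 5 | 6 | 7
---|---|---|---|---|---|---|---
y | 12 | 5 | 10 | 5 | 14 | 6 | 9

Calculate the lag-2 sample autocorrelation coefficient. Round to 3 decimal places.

0.483

Mean ȳ = (12 + 5 + 10 + 5 + 14 + 6 + 9)/7 = 8.7143
Σ(y_t−ȳ)(y_{t+2}−ȳ) = (4.2245) + (13.7959) + (6.7959) + (10.0816) + (1.5102) = 36.4082
Denominator Σ(y_t−ȳ)² = 75.4286
r_2 = 36.4082 / 75.4286 = 0.483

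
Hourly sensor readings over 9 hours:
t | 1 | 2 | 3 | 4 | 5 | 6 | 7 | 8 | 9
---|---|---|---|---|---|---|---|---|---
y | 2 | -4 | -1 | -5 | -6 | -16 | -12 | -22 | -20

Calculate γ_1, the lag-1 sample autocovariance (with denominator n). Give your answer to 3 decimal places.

35.543

Mean ȳ = (2 − 4 − 1 − 5 − 6 − 16 − 12 − 22 − 20)/9 = -9.3333
Σ_{t=1}^{8}(y_t−ȳ)(y_{t+1}−ȳ) = 319.8889
γ_1 = 319.8889 / 9 = 35.543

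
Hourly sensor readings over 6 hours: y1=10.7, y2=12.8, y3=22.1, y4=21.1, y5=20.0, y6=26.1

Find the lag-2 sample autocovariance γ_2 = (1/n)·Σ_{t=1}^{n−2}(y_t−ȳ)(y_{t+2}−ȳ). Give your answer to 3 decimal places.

-3.297

Mean ȳ = (10.7 + 12.8 + 22.1 + 21.1 + 20.0 + 26.1)/6 = 18.8000
Σ_{t=1}^{4}(y_t−ȳ)(y_{t+2}−ȳ) = -19.7800
γ_2 = -19.7800 / 6 = -3.297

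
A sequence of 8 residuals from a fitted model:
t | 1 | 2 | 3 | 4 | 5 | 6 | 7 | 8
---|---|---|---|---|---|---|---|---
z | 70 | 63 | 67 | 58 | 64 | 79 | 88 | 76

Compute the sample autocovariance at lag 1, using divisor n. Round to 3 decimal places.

Mean z̄ = (70 + 63 + 67 + 58 + 64 + 79 + 88 + 76)/8 = 70.6250
Σ_{t=1}^{7}(z_t−z̄)(z_{t+1}−z̄) = 345.2344
γ_1 = 345.2344 / 8 = 43.154

43.154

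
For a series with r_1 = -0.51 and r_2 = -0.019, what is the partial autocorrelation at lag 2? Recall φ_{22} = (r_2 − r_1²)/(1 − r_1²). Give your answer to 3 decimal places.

φ_{22} = (r_2 − r_1²) / (1 − r_1²)
r_1² = (-0.51)² = 0.2601
Numerator = -0.019 − 0.2601 = -0.2791; denominator = 1 − 0.2601 = 0.7399
φ_{22} = -0.2791 / 0.7399 = -0.377

-0.377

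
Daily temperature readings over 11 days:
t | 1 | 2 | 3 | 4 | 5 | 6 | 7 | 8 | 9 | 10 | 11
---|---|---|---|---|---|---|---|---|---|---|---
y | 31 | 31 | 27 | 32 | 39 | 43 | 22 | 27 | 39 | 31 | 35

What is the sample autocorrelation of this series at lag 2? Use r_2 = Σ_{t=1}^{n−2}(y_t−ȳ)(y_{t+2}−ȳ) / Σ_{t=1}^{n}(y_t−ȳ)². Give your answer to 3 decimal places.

-0.533

Mean ȳ = (31 + 31 + 27 + 32 + 39 + 43 + 22 + 27 + 39 + 31 + 35)/11 = 32.4545
Numerator Σ_{t=1}^{9}(y_t−ȳ)(y_{t+2}−ȳ) = -201.6860
Denominator Σ(y_t−ȳ)² = 378.7273
r_2 = -201.6860 / 378.7273 = -0.533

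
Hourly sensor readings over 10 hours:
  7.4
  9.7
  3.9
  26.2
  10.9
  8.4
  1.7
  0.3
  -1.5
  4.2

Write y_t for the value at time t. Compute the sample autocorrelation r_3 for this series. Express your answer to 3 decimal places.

Mean ȳ = (7.4 + 9.7 + 3.9 + 26.2 + 10.9 + 8.4 + 1.7 + 0.3 − 1.5 + 4.2)/10 = 7.1200
Numerator Σ_{t=1}^{7}(y_t−ȳ)(y_{t+3}−ȳ) = -113.4272
Denominator Σ(y_t−ȳ)² = 555.7960
r_3 = -113.4272 / 555.7960 = -0.204

-0.204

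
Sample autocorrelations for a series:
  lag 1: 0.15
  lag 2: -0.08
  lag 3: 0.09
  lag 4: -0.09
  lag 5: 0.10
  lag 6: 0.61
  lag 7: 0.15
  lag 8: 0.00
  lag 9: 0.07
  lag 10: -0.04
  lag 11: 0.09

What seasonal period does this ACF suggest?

6

The largest autocorrelation is r_6 = 0.61; the remaining lags stay at or below 0.15.
The dominant spike at lag 6 indicates a seasonal period of 6.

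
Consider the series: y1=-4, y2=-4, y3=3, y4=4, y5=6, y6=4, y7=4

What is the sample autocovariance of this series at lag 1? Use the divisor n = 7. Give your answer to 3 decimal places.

7.487

Mean ȳ = (-4 − 4 + 3 + 4 + 6 + 4 + 4)/7 = 1.8571
Deviations: -5.8571, -5.8571, 1.1429, 2.1429, 4.1429, 2.1429, 2.1429
Σ_{t=1}^{6}(y_t−ȳ)(y_{t+1}−ȳ) = 52.4082
γ_1 = 52.4082 / 7 = 7.487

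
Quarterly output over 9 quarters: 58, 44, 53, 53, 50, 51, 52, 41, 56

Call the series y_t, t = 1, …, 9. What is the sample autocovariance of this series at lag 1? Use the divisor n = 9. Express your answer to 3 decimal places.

-13.606

Mean ȳ = (58 + 44 + 53 + 53 + 50 + 51 + 52 + 41 + 56)/9 = 50.8889
Σ_{t=1}^{8}(y_t−ȳ)(y_{t+1}−ȳ) = -122.4568
γ_1 = -122.4568 / 9 = -13.606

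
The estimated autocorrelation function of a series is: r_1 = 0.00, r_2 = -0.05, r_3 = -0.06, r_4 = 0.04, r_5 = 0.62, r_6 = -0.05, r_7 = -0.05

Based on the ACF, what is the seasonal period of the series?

5

The largest autocorrelation is r_5 = 0.62; the remaining lags stay at or below 0.04.
The dominant spike at lag 5 indicates a seasonal period of 5.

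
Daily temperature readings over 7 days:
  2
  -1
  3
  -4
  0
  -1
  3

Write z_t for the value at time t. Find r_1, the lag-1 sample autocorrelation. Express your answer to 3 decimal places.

Mean z̄ = (2 − 1 + 3 − 4 + 0 − 1 + 3)/7 = 0.2857
Deviations from mean: 1.7143, -1.2857, 2.7143, -4.2857, -0.2857, -1.2857, 2.7143
Σ(z_t−z̄)(z_{t+1}−z̄) = (-2.2041) + (-3.4898) + (-11.6327) + (1.2245) + (0.3673) + (-3.4898) = -19.2245
Denominator Σ(z_t−z̄)² = 39.4286
r_1 = -19.2245 / 39.4286 = -0.488

-0.488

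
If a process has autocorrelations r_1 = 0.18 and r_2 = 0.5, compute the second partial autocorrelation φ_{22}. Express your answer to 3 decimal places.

φ_{22} = (r_2 − r_1²) / (1 − r_1²)
r_1² = (0.18)² = 0.0324
Numerator = 0.5 − 0.0324 = 0.4676; denominator = 1 − 0.0324 = 0.9676
φ_{22} = 0.4676 / 0.9676 = 0.483

0.483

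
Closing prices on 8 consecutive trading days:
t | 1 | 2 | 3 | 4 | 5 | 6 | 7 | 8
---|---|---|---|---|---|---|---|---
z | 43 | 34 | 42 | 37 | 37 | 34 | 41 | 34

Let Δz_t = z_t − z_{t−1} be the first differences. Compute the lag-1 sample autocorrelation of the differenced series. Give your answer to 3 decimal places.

-0.658

First differences Δz: -9, 8, -5, 0, -3, 7, -7
Mean of differences = -1.2857
Numerator Σ(Δz_t−Δz̄)(Δz_{t+1}−Δz̄) = -174.6531
Denominator Σ(Δz_t−Δz̄)² = 265.4286
r_1(Δz) = -174.6531 / 265.4286 = -0.658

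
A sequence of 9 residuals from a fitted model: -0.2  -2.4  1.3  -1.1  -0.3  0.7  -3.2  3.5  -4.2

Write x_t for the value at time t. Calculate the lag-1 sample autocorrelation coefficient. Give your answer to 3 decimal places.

Mean x̄ = (-0.2 − 2.4 + 1.3 − 1.1 − 0.3 + 0.7 − 3.2 + 3.5 − 4.2)/9 = -0.6556
Numerator Σ_{t=1}^{8}(x_t−x̄)(x_{t+1}−x̄) = -33.5031
Denominator Σ(x_t−x̄)² = 45.5422
r_1 = -33.5031 / 45.5422 = -0.736

-0.736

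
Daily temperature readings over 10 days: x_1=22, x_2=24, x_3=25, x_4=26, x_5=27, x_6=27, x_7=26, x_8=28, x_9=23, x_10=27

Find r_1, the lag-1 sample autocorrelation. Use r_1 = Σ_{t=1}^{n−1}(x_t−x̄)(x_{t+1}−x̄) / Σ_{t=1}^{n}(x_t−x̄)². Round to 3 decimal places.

0.022

Mean x̄ = (22 + 24 + 25 + 26 + 27 + 27 + 26 + 28 + 23 + 27)/10 = 25.5000
Numerator Σ_{t=1}^{9}(x_t−x̄)(x_{t+1}−x̄) = 0.7500
Denominator Σ(x_t−x̄)² = 34.5000
r_1 = 0.7500 / 34.5000 = 0.022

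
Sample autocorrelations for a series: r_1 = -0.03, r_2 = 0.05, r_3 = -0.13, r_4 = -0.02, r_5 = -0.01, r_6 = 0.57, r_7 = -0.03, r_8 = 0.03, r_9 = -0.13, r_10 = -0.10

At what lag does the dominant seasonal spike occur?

6

The largest autocorrelation is r_6 = 0.57; the remaining lags stay at or below 0.05.
The dominant spike at lag 6 indicates a seasonal period of 6.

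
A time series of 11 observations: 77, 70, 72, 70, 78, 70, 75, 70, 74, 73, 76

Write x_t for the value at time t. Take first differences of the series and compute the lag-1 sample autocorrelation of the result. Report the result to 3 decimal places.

-0.727

First differences Δx: -7, 2, -2, 8, -8, 5, -5, 4, -1, 3
Mean of differences = -0.1000
Numerator Σ(Δx_t−Δx̄)(Δx_{t+1}−Δx̄) = -189.7100
Denominator Σ(Δx_t−Δx̄)² = 260.9000
r_1(Δx) = -189.7100 / 260.9000 = -0.727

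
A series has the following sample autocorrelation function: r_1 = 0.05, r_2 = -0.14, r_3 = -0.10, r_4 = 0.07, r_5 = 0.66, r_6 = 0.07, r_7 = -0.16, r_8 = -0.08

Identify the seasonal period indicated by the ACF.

5

The largest autocorrelation is r_5 = 0.66; the remaining lags stay at or below 0.07.
The dominant spike at lag 5 indicates a seasonal period of 5.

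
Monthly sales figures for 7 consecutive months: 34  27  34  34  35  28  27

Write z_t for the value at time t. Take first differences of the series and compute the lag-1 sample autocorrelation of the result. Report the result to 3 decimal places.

First differences Δz: -7, 7, 0, 1, -7, -1
Mean of differences = -1.1667
Numerator Σ(Δz_t−Δz̄)(Δz_{t+1}−Δz̄) = -49.1944
Denominator Σ(Δz_t−Δz̄)² = 140.8333
r_1(Δz) = -49.1944 / 140.8333 = -0.349

-0.349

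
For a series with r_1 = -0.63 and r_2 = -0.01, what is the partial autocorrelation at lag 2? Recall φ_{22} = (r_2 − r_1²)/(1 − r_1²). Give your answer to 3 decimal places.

-0.675

φ_{22} = (r_2 − r_1²) / (1 − r_1²)
r_1² = (-0.63)² = 0.3969
Numerator = -0.01 − 0.3969 = -0.4069; denominator = 1 − 0.3969 = 0.6031
φ_{22} = -0.4069 / 0.6031 = -0.675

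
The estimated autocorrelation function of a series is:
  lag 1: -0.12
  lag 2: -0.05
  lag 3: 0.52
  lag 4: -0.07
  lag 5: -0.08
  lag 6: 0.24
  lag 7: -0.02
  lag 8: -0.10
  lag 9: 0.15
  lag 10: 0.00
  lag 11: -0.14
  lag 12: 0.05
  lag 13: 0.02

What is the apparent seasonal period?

The largest autocorrelation is r_3 = 0.52, with weaker echoes at lags 6 (0.24) and 9 (0.15); the remaining lags stay at or below 0.05.
The dominant spike at lag 3 indicates a seasonal period of 3.

3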